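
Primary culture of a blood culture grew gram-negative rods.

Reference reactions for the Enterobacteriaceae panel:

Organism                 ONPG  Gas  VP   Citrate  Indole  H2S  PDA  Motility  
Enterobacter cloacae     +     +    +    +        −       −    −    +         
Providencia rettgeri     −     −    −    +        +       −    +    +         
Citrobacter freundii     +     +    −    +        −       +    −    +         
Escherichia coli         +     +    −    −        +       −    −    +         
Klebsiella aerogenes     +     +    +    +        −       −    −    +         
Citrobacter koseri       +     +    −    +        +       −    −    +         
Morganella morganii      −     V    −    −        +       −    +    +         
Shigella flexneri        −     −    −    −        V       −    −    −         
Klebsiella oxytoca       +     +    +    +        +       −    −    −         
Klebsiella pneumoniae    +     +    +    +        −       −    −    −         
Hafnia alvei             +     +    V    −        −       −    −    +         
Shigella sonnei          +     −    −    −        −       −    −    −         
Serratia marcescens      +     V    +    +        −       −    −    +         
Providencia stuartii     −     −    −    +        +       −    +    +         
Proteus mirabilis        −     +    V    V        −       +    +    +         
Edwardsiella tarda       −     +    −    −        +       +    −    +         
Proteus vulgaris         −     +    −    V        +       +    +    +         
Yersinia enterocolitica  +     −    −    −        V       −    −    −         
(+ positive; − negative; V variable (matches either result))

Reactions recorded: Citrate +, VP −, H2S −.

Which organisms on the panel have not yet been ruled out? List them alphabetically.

VP −: excludes 5 organisms — 13 left.
Citrate +: excludes 7 organisms — 6 left.
H2S −: excludes Citrobacter freundii, Proteus mirabilis, Proteus vulgaris — 3 left.

Citrobacter koseri, Providencia rettgeri, Providencia stuartii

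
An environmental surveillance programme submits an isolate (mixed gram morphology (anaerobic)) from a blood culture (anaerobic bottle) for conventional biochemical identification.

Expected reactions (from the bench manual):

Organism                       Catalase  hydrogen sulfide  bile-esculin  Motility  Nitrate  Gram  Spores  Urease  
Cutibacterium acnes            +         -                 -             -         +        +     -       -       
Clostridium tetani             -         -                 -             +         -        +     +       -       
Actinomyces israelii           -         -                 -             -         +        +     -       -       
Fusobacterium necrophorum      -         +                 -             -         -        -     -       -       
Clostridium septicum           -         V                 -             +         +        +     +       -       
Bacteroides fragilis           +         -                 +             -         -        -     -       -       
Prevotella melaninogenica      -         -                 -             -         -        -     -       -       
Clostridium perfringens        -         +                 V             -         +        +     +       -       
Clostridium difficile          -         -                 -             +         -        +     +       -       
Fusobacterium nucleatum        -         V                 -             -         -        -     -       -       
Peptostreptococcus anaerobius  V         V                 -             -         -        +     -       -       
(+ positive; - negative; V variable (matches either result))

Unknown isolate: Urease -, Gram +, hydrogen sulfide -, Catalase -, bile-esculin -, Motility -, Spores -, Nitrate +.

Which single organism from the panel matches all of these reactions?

Actinomyces israelii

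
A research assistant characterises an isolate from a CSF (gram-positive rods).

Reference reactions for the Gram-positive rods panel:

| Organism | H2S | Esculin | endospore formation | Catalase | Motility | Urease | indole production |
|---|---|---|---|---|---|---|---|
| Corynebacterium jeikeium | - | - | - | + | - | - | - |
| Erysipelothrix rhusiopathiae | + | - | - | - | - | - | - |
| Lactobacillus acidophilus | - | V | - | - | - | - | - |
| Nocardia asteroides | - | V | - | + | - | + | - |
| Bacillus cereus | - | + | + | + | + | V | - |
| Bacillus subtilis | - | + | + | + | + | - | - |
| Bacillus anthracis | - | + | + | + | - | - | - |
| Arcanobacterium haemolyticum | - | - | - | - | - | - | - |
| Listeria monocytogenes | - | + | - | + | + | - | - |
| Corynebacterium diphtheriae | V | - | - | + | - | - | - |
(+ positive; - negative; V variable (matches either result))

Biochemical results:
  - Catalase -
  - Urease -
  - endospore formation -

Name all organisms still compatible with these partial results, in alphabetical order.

Arcanobacterium haemolyticum, Erysipelothrix rhusiopathiae, Lactobacillus acidophilus

Catalase -: excludes 7 organisms — 3 left.
Urease -: all 3 remaining candidates are consistent.
endospore formation -: all 3 remaining candidates are consistent.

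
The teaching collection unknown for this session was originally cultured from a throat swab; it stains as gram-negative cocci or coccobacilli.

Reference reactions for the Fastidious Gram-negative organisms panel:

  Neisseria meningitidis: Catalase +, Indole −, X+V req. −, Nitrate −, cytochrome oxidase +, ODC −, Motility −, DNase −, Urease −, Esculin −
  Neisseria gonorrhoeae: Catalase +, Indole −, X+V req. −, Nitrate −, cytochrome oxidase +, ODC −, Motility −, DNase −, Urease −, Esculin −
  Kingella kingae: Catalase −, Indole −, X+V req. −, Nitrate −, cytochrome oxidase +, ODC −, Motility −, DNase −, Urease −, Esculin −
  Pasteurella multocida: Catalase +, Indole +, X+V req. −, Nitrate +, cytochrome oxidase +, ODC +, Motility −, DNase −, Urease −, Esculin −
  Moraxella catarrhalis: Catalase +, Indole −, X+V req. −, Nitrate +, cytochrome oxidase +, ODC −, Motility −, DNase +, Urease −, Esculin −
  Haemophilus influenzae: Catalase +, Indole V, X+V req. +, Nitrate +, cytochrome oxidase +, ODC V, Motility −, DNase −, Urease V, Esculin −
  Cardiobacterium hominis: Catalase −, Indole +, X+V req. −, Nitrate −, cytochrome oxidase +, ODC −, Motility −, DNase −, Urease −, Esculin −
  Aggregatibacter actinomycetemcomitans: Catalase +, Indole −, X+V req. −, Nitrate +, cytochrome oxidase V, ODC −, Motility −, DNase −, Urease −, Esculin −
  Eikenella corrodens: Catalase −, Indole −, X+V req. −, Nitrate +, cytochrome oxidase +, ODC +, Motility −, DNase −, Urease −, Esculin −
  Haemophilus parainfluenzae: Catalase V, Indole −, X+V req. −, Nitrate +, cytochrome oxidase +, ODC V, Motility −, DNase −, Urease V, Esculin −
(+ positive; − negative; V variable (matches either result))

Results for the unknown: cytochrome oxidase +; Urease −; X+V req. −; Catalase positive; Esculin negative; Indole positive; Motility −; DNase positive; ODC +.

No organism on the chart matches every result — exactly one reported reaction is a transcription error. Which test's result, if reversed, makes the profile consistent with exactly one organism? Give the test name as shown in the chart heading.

DNase

As reported, no row in the chart matches all 9 reactions.
Reversing X+V req. → still no organism matches.
Reversing Catalase → still no organism matches.
Reversing cytochrome oxidase → still no organism matches.
Reversing Urease → still no organism matches.
Reversing Motility → still no organism matches.
Reversing Indole → still no organism matches.
Reversing ODC → still no organism matches.
Reversing Esculin → still no organism matches.
Reversing DNase (to −) → unique match: Pasteurella multocida.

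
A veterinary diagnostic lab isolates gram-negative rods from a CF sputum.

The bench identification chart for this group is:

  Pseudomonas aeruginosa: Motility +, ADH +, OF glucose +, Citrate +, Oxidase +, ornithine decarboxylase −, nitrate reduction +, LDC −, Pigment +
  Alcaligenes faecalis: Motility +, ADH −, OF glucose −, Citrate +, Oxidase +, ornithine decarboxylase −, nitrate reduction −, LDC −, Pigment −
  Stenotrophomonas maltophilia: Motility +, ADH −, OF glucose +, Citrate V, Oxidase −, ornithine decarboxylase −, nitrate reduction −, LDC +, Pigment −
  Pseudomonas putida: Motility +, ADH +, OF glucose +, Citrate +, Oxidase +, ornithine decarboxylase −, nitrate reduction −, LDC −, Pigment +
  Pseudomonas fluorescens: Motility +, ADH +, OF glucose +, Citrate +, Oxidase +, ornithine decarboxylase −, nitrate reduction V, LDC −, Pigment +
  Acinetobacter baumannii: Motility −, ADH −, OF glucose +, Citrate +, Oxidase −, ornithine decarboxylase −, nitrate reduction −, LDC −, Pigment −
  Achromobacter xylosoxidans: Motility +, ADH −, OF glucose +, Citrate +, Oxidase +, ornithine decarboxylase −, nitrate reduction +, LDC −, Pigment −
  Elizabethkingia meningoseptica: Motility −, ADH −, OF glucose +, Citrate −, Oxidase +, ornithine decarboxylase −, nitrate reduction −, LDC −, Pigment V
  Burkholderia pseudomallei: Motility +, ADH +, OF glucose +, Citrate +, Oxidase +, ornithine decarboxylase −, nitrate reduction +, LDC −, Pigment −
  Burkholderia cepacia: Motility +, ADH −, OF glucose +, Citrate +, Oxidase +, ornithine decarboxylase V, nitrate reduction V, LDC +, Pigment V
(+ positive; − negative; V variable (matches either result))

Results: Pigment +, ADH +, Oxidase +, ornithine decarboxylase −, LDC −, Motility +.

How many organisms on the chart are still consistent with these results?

3

Oxidase +: excludes Stenotrophomonas maltophilia, Acinetobacter baumannii — 8 left.
ADH +: excludes Alcaligenes faecalis, Achromobacter xylosoxidans, Elizabethkingia meningoseptica, Burkholderia cepacia — 4 left.
Motility +: all 4 remaining candidates are consistent.
LDC −: all 4 remaining candidates are consistent.
ornithine decarboxylase −: all 4 remaining candidates are consistent.
Pigment +: excludes Burkholderia pseudomallei — 3 left.
Still consistent: Pseudomonas aeruginosa, Pseudomonas fluorescens, Pseudomonas putida.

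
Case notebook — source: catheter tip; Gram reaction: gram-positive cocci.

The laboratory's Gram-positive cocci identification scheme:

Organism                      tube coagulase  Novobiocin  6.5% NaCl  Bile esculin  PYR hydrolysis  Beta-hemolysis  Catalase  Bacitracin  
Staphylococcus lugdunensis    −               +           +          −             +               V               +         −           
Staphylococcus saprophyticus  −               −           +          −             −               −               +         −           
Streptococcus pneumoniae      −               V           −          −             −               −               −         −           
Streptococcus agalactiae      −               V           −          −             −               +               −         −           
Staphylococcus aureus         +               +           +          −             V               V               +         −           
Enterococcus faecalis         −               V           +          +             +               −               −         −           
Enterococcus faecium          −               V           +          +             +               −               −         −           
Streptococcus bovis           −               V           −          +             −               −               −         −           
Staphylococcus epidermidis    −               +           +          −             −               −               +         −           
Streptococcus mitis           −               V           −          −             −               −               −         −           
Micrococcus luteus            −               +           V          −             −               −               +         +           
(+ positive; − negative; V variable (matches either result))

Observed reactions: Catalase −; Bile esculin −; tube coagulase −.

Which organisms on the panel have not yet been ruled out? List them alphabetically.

tube coagulase −: excludes Staphylococcus aureus — 10 left.
Bile esculin −: excludes Enterococcus faecalis, Enterococcus faecium, Streptococcus bovis — 7 left.
Catalase −: excludes Staphylococcus lugdunensis, Staphylococcus saprophyticus, Staphylococcus epidermidis, Micrococcus luteus — 3 left.

Streptococcus agalactiae, Streptococcus mitis, Streptococcus pneumoniae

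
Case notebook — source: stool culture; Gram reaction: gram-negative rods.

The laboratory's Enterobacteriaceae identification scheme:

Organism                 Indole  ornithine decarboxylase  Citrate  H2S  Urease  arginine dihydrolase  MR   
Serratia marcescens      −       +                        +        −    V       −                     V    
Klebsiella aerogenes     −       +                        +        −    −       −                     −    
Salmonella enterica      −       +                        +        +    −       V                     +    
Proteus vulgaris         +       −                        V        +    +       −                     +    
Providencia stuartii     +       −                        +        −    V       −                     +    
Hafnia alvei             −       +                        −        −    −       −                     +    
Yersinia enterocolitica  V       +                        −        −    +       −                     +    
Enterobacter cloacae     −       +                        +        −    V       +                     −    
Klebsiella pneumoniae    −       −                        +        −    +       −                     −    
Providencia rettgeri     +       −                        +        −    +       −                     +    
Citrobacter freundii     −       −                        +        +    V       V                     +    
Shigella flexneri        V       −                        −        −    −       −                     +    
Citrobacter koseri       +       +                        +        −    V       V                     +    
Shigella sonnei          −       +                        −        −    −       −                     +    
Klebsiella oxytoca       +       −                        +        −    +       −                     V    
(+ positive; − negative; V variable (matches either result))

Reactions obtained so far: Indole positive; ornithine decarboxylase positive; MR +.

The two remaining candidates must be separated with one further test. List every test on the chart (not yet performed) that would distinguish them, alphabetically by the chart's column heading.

Citrate

MR +: excludes Klebsiella aerogenes, Enterobacter cloacae, Klebsiella pneumoniae — 12 left.
Indole +: excludes 5 organisms — 7 left.
ornithine decarboxylase +: excludes 5 organisms — 2 left.
Two candidates remain: Citrobacter koseri and Yersinia enterocolitica.
  Citrate: Citrobacter koseri +, Yersinia enterocolitica − — discriminates.
  H2S: − vs − — same for both, does not separate.
  Urease: V vs + — variable for at least one, does not separate.
  arginine dihydrolase: V vs − — variable for at least one, does not separate.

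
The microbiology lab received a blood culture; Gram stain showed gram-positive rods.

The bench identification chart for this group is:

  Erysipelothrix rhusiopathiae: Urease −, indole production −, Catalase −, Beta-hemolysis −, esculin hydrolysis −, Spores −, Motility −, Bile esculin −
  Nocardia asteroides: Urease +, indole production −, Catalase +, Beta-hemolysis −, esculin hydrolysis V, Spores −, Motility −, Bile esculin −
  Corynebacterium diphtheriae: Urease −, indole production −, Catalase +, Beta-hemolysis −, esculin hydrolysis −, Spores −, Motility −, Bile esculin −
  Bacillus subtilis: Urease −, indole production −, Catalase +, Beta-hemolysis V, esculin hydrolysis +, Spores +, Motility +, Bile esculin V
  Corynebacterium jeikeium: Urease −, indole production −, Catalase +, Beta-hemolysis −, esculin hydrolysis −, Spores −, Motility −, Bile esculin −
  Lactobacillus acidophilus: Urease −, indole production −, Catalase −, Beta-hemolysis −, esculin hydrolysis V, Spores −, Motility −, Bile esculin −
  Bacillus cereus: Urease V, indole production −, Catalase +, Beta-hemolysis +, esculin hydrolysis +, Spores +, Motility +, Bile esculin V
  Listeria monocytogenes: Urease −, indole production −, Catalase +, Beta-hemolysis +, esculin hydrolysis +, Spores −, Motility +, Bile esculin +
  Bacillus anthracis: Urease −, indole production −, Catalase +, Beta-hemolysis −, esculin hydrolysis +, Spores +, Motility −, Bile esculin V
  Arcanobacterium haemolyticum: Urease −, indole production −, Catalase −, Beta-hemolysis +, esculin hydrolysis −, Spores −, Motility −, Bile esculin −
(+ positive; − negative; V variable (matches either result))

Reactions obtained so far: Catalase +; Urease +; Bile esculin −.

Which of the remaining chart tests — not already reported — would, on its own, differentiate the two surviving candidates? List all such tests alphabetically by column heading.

Bile esculin −: excludes Listeria monocytogenes — 9 left.
Urease +: excludes 7 organisms — 2 left.
Catalase +: all 2 remaining candidates are consistent.
Two candidates remain: Bacillus cereus and Nocardia asteroides.
  indole production: − vs − — same for both, does not separate.
  Beta-hemolysis: Bacillus cereus +, Nocardia asteroides − — discriminates.
  esculin hydrolysis: + vs V — variable for at least one, does not separate.
  Spores: Bacillus cereus +, Nocardia asteroides − — discriminates.
  Motility: Bacillus cereus +, Nocardia asteroides − — discriminates.

Beta-hemolysis, Motility, Spores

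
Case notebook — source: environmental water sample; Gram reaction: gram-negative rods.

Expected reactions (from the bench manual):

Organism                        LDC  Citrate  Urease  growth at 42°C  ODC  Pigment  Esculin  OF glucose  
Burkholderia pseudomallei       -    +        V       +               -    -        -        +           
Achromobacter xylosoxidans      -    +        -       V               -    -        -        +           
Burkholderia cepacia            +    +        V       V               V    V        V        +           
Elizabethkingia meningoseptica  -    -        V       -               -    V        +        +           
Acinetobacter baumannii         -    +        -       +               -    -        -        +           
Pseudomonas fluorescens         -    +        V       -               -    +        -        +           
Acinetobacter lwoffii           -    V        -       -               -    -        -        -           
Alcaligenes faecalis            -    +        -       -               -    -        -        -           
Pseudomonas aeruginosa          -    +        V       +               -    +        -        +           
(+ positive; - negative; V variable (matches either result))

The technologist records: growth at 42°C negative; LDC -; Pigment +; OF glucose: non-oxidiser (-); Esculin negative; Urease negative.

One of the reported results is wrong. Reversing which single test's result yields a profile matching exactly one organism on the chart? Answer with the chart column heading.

As reported, no row in the chart matches all 6 reactions.
Reversing growth at 42°C → still no organism matches.
Reversing Esculin → still no organism matches.
Reversing Pigment → 2 organisms match (not unique).
Reversing LDC → still no organism matches.
Reversing OF glucose (to +) → unique match: Pseudomonas fluorescens.
Reversing Urease → still no organism matches.

OF glucose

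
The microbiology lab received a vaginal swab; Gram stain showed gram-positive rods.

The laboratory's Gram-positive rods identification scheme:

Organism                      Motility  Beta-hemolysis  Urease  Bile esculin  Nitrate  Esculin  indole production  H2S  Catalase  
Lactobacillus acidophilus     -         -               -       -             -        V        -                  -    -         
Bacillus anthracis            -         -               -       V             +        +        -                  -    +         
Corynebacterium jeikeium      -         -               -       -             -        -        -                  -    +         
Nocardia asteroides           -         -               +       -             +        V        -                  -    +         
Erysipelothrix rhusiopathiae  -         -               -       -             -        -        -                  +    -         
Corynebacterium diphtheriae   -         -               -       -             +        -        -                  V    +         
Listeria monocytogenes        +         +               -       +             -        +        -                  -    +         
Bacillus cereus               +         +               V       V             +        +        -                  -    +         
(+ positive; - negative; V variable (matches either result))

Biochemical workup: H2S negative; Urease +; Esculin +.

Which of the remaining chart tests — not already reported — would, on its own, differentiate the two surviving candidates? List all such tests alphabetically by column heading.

Beta-hemolysis, Motility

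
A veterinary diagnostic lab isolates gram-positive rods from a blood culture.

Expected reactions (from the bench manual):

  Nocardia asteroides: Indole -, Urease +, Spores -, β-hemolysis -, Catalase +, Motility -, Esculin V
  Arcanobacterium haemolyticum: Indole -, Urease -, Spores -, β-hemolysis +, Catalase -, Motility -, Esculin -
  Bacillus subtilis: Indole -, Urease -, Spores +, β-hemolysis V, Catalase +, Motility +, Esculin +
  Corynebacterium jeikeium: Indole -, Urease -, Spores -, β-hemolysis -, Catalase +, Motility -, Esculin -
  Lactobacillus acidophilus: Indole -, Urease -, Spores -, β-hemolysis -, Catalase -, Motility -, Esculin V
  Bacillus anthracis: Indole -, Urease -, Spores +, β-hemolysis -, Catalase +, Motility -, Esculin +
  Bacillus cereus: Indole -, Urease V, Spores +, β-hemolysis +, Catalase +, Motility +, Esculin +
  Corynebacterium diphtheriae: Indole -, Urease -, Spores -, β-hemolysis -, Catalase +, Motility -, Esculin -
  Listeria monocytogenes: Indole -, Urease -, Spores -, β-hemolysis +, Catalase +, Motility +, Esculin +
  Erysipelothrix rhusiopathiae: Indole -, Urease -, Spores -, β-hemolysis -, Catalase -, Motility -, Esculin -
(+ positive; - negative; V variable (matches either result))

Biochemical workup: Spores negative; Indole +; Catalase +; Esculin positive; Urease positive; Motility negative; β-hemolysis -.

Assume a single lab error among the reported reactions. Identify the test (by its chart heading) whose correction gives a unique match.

As reported, no row in the chart matches all 7 reactions.
Reversing Spores → still no organism matches.
Reversing Catalase → still no organism matches.
Reversing β-hemolysis → still no organism matches.
Reversing Motility → still no organism matches.
Reversing Indole (to -) → unique match: Nocardia asteroides.
Reversing Urease → still no organism matches.
Reversing Esculin → still no organism matches.

Indole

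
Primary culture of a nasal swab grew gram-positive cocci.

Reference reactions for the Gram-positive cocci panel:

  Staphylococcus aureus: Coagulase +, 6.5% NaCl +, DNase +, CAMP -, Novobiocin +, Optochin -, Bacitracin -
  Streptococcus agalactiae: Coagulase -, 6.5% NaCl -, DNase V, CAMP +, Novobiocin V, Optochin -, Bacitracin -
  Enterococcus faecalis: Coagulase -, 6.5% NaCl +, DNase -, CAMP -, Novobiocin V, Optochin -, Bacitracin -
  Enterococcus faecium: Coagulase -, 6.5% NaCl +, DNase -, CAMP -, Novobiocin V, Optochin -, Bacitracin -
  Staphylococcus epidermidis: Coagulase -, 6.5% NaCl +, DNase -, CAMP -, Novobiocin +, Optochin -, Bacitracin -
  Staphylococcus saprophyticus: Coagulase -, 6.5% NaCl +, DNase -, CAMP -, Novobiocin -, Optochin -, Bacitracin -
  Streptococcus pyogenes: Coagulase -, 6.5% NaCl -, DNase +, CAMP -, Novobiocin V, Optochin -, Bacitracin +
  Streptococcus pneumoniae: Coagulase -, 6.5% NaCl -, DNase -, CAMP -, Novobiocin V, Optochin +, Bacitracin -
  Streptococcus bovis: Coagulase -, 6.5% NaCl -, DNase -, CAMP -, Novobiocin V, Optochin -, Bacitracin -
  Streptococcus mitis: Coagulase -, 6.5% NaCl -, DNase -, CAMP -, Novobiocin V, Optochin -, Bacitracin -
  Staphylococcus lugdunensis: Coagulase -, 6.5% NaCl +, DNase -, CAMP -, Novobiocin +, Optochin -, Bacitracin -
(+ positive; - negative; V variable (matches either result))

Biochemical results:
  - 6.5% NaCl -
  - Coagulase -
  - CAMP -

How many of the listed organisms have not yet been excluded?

CAMP -: excludes Streptococcus agalactiae — 10 left.
Coagulase -: excludes Staphylococcus aureus — 9 left.
6.5% NaCl -: excludes 5 organisms — 4 left.
Still consistent: Streptococcus bovis, Streptococcus mitis, Streptococcus pneumoniae, Streptococcus pyogenes.

4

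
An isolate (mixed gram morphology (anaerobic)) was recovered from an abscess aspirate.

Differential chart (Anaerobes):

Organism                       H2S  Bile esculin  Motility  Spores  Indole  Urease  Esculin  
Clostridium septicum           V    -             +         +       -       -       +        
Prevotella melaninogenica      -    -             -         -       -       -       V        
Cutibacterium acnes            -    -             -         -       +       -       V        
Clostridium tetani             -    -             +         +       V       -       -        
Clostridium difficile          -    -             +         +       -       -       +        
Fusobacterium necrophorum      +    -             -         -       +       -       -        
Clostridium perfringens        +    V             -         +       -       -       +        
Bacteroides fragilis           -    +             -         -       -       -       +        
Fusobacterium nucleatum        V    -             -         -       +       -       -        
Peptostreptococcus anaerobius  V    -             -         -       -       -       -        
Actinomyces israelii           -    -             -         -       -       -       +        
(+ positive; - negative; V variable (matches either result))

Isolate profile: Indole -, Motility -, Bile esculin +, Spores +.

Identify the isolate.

Bile esculin +: excludes 9 organisms — 2 left.
Motility -: all 2 remaining candidates are consistent.
Spores +: excludes Bacteroides fragilis — 1 left.
Indole -: the one remaining candidate is consistent.

Clostridium perfringens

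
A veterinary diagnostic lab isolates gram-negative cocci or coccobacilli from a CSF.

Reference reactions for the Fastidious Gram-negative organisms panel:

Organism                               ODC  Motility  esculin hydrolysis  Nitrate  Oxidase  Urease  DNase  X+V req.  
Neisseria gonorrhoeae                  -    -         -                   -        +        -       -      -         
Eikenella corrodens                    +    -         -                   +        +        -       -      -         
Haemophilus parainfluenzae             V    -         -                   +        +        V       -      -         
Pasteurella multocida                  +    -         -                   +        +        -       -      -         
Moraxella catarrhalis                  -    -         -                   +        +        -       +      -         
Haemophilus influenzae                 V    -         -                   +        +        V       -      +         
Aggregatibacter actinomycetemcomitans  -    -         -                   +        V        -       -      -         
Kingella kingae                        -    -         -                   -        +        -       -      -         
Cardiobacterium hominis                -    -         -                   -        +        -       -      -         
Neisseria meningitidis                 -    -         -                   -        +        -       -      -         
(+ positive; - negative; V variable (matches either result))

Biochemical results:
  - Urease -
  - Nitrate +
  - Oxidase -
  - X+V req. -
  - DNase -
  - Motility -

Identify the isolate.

Nitrate +: excludes Neisseria gonorrhoeae, Kingella kingae, Cardiobacterium hominis, Neisseria meningitidis — 6 left.
X+V req. -: excludes Haemophilus influenzae — 5 left.
Urease -: all 5 remaining candidates are consistent.
DNase -: excludes Moraxella catarrhalis — 4 left.
Oxidase -: excludes Eikenella corrodens, Haemophilus parainfluenzae, Pasteurella multocida — 1 left.
Motility -: the one remaining candidate is consistent.

Aggregatibacter actinomycetemcomitans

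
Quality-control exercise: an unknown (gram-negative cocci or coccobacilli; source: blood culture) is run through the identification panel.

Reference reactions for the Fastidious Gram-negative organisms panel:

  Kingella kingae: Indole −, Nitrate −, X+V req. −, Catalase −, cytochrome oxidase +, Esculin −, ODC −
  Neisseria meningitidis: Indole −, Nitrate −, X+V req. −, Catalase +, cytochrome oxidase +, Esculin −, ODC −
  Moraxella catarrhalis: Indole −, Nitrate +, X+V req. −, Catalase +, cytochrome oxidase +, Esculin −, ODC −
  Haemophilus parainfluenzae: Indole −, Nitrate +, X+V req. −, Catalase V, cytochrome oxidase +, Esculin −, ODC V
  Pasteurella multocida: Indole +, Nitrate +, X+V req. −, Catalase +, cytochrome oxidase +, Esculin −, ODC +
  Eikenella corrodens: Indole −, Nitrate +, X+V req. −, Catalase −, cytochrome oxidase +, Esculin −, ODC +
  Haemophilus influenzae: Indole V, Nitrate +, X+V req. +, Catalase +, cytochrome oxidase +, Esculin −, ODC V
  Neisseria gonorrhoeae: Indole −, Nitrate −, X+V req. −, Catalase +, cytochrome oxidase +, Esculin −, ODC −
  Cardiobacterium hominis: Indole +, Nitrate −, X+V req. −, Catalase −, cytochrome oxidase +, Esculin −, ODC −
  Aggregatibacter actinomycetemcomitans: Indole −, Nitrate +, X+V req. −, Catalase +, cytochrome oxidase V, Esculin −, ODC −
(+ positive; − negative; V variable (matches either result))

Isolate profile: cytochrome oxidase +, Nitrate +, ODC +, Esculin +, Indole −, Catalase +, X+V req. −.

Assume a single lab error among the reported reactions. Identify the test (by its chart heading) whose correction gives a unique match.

Esculin

As reported, no row in the chart matches all 7 reactions.
Reversing ODC → still no organism matches.
Reversing Nitrate → still no organism matches.
Reversing Indole → still no organism matches.
Reversing X+V req. → still no organism matches.
Reversing Esculin (to −) → unique match: Haemophilus parainfluenzae.
Reversing cytochrome oxidase → still no organism matches.
Reversing Catalase → still no organism matches.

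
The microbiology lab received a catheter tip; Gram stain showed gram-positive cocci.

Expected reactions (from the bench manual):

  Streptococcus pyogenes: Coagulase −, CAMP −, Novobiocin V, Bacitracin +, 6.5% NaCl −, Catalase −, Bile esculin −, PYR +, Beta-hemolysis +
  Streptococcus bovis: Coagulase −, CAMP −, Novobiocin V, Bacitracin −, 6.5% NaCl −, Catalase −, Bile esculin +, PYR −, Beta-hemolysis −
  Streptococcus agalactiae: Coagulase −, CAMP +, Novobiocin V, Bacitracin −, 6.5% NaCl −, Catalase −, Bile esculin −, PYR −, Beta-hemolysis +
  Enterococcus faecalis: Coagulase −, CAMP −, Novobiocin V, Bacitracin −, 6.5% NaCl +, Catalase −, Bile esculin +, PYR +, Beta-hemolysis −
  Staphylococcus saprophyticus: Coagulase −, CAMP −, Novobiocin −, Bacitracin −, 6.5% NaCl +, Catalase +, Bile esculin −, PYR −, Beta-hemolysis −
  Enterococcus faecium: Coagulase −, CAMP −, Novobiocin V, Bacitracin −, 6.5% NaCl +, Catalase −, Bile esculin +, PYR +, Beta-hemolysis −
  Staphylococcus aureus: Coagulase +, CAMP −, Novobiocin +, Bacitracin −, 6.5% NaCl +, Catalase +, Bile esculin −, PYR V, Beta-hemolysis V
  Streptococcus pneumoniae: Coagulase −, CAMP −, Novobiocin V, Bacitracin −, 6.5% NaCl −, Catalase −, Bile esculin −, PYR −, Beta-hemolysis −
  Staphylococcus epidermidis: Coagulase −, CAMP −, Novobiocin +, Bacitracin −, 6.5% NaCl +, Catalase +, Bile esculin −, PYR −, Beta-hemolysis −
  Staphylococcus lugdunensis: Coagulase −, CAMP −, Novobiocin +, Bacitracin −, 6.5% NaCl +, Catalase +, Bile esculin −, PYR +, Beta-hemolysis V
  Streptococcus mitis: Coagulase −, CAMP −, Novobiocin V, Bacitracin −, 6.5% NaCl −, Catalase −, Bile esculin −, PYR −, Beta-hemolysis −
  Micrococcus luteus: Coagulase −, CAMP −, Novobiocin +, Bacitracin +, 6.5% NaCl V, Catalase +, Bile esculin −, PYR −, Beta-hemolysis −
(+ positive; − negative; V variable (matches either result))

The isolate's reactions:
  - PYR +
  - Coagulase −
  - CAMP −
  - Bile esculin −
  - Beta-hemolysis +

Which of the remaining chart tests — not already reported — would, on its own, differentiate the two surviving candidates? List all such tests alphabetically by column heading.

6.5% NaCl, Bacitracin, Catalase

PYR +: excludes 7 organisms — 5 left.
Bile esculin −: excludes Enterococcus faecalis, Enterococcus faecium — 3 left.
CAMP −: all 3 remaining candidates are consistent.
Beta-hemolysis +: all 3 remaining candidates are consistent.
Coagulase −: excludes Staphylococcus aureus — 2 left.
Two candidates remain: Staphylococcus lugdunensis and Streptococcus pyogenes.
  Novobiocin: + vs V — variable for at least one, does not separate.
  Bacitracin: Staphylococcus lugdunensis −, Streptococcus pyogenes + — discriminates.
  6.5% NaCl: Staphylococcus lugdunensis +, Streptococcus pyogenes − — discriminates.
  Catalase: Staphylococcus lugdunensis +, Streptococcus pyogenes − — discriminates.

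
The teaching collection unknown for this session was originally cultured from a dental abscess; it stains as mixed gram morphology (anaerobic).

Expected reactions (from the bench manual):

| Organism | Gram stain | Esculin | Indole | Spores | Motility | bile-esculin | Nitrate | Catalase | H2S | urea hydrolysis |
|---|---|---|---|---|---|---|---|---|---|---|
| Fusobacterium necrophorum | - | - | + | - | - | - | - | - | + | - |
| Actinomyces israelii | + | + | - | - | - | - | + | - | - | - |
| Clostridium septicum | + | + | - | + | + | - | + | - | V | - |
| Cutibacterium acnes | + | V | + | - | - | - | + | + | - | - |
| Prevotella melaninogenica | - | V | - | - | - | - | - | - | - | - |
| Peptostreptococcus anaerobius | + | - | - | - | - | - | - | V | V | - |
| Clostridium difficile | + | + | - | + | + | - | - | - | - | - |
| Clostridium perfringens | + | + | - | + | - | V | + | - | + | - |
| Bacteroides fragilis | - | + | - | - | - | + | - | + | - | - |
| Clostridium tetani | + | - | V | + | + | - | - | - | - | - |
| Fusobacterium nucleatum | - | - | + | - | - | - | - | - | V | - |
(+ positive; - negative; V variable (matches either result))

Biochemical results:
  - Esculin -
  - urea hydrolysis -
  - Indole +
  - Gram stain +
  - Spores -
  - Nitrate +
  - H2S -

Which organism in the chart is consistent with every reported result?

Nitrate +: excludes 7 organisms — 4 left.
H2S -: excludes Clostridium perfringens — 3 left.
urea hydrolysis -: all 3 remaining candidates are consistent.
Indole +: excludes Actinomyces israelii, Clostridium septicum — 1 left.
Spores -: the one remaining candidate is consistent.
Esculin -: the one remaining candidate is consistent.
Gram stain +: the one remaining candidate is consistent.

Cutibacterium acnes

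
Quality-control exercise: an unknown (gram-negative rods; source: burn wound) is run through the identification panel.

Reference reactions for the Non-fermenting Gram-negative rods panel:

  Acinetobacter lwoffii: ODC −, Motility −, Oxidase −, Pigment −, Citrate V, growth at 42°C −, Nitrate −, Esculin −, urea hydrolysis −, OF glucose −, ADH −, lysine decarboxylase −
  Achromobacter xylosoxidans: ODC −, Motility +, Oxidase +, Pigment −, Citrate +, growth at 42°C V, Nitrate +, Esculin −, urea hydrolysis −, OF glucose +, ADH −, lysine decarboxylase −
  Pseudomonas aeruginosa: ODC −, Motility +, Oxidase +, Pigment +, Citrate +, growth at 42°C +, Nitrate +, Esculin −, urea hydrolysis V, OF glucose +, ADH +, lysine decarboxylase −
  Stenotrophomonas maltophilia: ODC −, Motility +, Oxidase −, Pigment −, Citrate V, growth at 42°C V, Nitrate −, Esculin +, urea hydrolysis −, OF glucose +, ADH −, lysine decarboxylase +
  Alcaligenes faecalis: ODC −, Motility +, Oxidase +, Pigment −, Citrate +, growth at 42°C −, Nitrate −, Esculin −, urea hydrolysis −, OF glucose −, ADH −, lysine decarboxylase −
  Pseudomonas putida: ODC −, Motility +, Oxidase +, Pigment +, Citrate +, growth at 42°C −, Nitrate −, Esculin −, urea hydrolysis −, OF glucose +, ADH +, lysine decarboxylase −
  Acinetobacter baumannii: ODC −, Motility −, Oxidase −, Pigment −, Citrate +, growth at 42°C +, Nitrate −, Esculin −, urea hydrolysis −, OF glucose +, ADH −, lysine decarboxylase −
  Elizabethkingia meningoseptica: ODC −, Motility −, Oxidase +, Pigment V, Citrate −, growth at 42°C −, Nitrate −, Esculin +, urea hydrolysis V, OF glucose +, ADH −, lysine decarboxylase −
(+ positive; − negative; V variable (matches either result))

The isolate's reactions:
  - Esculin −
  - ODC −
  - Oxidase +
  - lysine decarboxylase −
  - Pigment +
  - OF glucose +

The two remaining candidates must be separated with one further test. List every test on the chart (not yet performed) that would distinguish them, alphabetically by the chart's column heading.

growth at 42°C, Nitrate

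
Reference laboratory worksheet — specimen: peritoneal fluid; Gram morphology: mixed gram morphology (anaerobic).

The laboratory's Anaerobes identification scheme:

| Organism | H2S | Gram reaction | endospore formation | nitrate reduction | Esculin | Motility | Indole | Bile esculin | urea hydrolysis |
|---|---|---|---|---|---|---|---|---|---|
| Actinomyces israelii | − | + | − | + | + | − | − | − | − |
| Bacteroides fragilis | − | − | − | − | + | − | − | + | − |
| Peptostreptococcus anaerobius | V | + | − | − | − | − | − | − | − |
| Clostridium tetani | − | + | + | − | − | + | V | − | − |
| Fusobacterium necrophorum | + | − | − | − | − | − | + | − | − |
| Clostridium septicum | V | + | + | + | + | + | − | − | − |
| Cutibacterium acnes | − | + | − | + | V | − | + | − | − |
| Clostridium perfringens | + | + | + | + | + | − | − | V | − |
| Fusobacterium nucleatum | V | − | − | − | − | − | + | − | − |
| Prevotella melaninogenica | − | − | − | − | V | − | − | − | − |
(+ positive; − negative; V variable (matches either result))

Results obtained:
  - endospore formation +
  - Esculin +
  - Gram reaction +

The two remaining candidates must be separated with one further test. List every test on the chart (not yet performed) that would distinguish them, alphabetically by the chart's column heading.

Motility

Esculin +: excludes Peptostreptococcus anaerobius, Clostridium tetani, Fusobacterium necrophorum, Fusobacterium nucleatum — 6 left.
Gram reaction +: excludes Bacteroides fragilis, Prevotella melaninogenica — 4 left.
endospore formation +: excludes Actinomyces israelii, Cutibacterium acnes — 2 left.
Two candidates remain: Clostridium perfringens and Clostridium septicum.
  H2S: + vs V — variable for at least one, does not separate.
  nitrate reduction: + vs + — same for both, does not separate.
  Motility: Clostridium perfringens −, Clostridium septicum + — discriminates.
  Indole: − vs − — same for both, does not separate.
  Bile esculin: V vs − — variable for at least one, does not separate.
  urea hydrolysis: − vs − — same for both, does not separate.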